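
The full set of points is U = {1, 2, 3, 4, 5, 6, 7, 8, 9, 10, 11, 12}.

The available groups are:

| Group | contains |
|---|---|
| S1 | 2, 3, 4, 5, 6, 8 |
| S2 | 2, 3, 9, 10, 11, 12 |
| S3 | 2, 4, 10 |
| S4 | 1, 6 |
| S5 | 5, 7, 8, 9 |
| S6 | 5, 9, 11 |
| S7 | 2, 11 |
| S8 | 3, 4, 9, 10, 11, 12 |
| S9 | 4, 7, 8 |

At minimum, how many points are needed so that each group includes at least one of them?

Take H = {1, 2, 8, 11}. Each listed group contains at least one of these, so H is a hitting set of size 4.
No choice of 3 points meets every group, so 4 is the minimum.

4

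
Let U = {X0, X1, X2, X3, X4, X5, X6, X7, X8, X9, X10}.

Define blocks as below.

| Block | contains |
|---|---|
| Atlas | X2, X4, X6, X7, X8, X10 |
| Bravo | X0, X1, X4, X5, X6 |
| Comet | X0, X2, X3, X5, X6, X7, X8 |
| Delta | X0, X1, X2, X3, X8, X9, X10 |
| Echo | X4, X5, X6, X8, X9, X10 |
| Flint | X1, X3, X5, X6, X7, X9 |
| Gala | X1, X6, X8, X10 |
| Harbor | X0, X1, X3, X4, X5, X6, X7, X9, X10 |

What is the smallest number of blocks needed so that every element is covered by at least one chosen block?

Atlas and Harbor cover everything between them: the union {X0, X1, X2, X3, X4, X5, X6, X7, X8, X9, X10} is all of U.
No single block has all 11 elements (the largest, Harbor, has 9), so 2 is optimal.

2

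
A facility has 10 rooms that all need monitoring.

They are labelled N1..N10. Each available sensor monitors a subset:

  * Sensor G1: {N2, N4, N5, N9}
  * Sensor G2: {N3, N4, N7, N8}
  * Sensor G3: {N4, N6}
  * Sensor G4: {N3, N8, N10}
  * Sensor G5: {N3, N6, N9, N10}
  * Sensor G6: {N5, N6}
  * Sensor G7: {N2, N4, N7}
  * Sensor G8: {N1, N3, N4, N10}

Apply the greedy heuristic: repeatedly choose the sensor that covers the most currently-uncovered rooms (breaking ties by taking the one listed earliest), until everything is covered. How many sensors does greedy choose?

4

Greedy: pick G1 (covers 4 new) → pick G2 (covers 3 new) → pick G5 (covers 2 new) → pick G8 (covers 1 new). Total picks: 4.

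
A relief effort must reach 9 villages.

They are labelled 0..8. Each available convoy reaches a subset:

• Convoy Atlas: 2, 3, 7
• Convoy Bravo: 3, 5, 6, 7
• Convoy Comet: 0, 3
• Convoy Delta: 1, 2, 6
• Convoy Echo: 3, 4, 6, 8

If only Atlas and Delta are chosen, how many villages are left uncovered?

4

Union of Atlas, Delta = {1, 2, 3, 6, 7}.
Not covered: 0, 4, 5, 8 — 4 villages.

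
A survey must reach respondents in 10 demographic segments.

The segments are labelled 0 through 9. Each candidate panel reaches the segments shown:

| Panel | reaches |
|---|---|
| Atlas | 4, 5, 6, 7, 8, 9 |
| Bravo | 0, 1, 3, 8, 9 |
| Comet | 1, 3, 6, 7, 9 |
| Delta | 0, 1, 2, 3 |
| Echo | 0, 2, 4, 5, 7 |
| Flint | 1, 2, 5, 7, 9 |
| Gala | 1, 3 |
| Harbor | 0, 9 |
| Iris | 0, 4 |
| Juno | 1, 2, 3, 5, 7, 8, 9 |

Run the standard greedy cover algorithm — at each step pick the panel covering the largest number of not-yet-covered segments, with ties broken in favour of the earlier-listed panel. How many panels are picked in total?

Greedy: pick Juno (covers 7 new) → pick Atlas (covers 2 new) → pick Bravo (covers 1 new). Total picks: 3.
(The true minimum cover uses only 2 panels, so greedy is not optimal here.)

3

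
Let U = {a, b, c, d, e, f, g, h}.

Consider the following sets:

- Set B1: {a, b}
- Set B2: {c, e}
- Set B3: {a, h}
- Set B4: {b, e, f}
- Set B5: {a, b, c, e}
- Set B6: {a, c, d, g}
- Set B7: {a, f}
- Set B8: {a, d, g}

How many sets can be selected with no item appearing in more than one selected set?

B2, B3 are pairwise disjoint (B2={c,e}; B3={a,h}).
Every remaining set overlaps one of these, and no 3 of the listed sets are pairwise disjoint, so 2 is the maximum.

2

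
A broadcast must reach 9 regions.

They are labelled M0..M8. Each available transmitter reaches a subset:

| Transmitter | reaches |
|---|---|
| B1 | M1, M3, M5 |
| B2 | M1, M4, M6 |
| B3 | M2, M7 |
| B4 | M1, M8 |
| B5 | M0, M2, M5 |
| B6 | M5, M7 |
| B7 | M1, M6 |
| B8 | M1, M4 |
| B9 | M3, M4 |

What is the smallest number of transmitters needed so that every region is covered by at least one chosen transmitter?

5

Take {B2, B3, B4, B5, B9}. Their union is {M0, M1, M2, M3, M4, M5, M6, M7, M8}, which is all 9 regions.
No 4 of the 9 transmitters cover everything (all 126 combinations miss at least one region), so 5 is optimal.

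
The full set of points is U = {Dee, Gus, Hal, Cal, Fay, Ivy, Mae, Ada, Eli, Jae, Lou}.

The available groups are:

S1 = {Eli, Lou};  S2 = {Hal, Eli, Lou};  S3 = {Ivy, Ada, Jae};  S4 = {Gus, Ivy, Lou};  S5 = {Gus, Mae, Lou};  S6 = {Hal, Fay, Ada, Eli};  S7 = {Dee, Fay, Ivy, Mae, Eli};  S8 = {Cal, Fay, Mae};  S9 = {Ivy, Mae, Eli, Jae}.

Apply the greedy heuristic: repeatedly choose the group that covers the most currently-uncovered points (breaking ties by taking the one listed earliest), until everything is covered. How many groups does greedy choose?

Greedy: pick S7 (covers 5 new) → pick S2 (covers 2 new) → pick S3 (covers 2 new) → pick S4 (covers 1 new) → pick S8 (covers 1 new). Total picks: 5.

5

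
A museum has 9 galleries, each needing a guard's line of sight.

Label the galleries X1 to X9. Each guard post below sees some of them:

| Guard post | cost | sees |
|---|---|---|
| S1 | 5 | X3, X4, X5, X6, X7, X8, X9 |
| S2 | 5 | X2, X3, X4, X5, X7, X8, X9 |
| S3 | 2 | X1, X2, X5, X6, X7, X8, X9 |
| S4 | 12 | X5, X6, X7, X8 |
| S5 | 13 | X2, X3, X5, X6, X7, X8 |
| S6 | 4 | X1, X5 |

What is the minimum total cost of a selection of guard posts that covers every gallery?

S1, S3 together cover every gallery (S1 ∪ S3 = {X1, X2, X3, X4, X5, X6, X7, X8, X9}); total cost 5 + 2 = 7.
No covering selection has total cost below 7.

7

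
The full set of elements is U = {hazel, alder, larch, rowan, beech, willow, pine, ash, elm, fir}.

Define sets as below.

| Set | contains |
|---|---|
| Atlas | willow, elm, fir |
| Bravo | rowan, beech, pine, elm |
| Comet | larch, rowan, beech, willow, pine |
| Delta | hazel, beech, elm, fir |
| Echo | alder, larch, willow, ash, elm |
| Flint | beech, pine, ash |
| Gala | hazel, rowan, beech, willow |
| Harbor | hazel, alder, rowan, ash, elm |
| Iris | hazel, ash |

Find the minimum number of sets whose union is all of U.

3

Comet and Delta and Harbor together: Comet ∪ Delta ∪ Harbor = {hazel, alder, larch, rowan, beech, willow, pine, ash, elm, fir} — every element is covered.
No 2 of the 9 sets cover everything (all 36 combinations miss at least one element), so 3 is optimal.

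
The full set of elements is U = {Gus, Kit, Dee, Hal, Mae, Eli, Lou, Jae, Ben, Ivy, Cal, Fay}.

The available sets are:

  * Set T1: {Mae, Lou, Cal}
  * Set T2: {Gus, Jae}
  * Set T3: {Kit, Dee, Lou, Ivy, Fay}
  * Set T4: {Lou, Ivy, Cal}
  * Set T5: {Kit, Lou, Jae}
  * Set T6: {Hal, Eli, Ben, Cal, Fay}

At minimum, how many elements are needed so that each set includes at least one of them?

The 3 elements {Eli, Lou, Jae} hit every set.
No choice of 2 elements meets every set, so 3 is the minimum.

3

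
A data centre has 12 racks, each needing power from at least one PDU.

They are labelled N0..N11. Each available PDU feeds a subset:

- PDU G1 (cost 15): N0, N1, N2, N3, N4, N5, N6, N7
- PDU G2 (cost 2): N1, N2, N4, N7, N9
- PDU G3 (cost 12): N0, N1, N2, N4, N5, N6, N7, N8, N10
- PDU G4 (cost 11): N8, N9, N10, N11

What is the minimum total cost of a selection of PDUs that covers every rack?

G1, G4 together cover every rack (G1 ∪ G4 = {N0, N1, N2, N3, N4, N5, N6, N7, N8, N9, N10, N11}); total cost 15 + 11 = 26.
The greedy pick G2, G3, G4, G1 costs 40; no covering selection beats 26.

26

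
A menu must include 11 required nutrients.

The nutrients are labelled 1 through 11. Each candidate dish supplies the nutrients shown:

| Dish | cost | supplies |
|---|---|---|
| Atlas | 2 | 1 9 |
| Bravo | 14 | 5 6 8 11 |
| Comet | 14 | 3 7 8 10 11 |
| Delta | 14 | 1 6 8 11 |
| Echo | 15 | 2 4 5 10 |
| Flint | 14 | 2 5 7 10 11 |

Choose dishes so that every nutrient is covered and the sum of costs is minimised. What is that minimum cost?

45

Atlas, Comet, Delta, Echo together cover every nutrient (Atlas ∪ Comet ∪ Delta ∪ Echo = {1, 2, 3, 4, 5, 6, 7, 8, 9, 10, 11}); total cost 2 + 14 + 14 + 15 = 45.
No covering selection has total cost below 45.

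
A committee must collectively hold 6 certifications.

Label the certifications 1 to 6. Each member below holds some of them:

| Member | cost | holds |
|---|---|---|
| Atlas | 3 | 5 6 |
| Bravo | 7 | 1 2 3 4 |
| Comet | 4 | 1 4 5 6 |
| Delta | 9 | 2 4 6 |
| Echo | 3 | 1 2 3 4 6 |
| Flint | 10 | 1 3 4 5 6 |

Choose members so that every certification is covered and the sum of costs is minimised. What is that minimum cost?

Atlas, Echo together cover every certification (Atlas ∪ Echo = {1, 2, 3, 4, 5, 6}); total cost 3 + 3 = 6.
No covering selection has total cost below 6.

6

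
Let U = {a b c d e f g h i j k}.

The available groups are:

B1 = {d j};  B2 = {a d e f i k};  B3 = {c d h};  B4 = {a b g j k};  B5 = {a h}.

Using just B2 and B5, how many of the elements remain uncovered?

Union of B2, B5 = {a, d, e, f, h, i, k}.
Not covered: b, c, g, j — 4 elements.

4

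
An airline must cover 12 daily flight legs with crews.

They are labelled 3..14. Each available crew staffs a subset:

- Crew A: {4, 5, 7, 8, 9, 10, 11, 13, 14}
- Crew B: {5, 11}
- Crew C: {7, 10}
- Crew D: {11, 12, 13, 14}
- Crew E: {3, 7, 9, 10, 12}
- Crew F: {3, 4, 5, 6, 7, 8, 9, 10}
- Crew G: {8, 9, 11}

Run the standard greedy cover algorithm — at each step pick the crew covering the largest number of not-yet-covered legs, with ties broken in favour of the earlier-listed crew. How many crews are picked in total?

Greedy: pick A (covers 9 new) → pick E (covers 2 new) → pick F (covers 1 new). Total picks: 3.
(The true minimum cover uses only 2 crews, so greedy is not optimal here.)

3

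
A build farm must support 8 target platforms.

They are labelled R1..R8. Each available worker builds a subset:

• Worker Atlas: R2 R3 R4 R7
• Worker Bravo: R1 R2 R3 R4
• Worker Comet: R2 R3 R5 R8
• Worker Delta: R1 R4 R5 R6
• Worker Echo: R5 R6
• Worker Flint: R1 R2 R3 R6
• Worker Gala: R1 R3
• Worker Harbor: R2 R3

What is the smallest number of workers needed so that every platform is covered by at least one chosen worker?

Atlas and Comet and Delta together: Atlas ∪ Comet ∪ Delta = {R1, R2, R3, R4, R5, R6, R7, R8} — every platform is covered.
Only Atlas contains R7, so Atlas is forced; the remaining 4 platforms need at least 2 more workers (each remaining worker adds at most 3) — so at least 3 workers are needed, and 3 is optimal.

3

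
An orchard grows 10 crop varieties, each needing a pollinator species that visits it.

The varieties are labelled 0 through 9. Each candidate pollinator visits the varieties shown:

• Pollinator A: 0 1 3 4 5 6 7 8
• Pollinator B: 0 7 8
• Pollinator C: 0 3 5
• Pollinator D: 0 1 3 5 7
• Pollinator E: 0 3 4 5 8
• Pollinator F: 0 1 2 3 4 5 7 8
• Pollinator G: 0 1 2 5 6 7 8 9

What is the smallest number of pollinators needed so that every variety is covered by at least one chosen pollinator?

2

Take {E, G}. Their union is {0, 1, 2, 3, 4, 5, 6, 7, 8, 9}, which is all 10 varieties.
No single pollinator has all 10 varieties (the largest, A, has 8), so 2 is optimal.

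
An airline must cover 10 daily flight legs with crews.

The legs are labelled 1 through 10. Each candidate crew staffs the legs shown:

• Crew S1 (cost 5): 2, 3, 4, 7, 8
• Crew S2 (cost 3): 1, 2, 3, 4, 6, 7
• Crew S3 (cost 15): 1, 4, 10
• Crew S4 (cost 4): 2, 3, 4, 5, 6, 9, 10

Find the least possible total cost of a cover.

12

S1, S2, S4 together cover every leg (S1 ∪ S2 ∪ S4 = {1, 2, 3, 4, 5, 6, 7, 8, 9, 10}); total cost 5 + 3 + 4 = 12.
No covering selection has total cost below 12.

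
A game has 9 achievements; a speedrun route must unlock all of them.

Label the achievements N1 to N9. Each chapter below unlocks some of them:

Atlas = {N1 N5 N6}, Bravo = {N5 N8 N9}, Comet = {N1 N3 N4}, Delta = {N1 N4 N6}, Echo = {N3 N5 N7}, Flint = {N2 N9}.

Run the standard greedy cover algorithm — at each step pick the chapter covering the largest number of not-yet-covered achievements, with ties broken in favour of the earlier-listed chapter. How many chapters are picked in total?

5

Greedy: pick Atlas (covers 3 new) → pick Bravo (covers 2 new) → pick Comet (covers 2 new) → pick Echo (covers 1 new) → pick Flint (covers 1 new). Total picks: 5.
(The true minimum cover uses only 4 chapters, so greedy is not optimal here.)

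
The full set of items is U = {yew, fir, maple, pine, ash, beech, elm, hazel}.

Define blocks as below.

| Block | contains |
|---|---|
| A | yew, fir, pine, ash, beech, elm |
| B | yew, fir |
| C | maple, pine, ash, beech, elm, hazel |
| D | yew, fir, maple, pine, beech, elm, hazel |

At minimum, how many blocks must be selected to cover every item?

2

Take {B, C}. Their union is {yew, fir, maple, pine, ash, beech, elm, hazel}, which is all 8 items.
No single block has all 8 items (the largest, D, has 7), so 2 is optimal.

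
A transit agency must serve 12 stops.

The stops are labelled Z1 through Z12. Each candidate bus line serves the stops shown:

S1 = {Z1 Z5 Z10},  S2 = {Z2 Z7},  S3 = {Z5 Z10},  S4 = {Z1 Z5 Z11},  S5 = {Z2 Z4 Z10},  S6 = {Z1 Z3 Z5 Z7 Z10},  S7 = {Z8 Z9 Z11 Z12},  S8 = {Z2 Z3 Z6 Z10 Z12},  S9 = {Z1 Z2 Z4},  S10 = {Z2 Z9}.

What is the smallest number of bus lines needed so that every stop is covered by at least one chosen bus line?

Take {S5, S6, S7, S8}. Their union is {Z1, Z2, Z3, Z4, Z5, Z6, Z7, Z8, Z9, Z10, Z11, Z12}, which is all 12 stops.
Only S8 contains Z6, so S8 is forced; the remaining 7 stops need at least 3 more bus lines (each remaining bus line adds at most 3) — so at least 4 bus lines are needed, and 4 is optimal.

4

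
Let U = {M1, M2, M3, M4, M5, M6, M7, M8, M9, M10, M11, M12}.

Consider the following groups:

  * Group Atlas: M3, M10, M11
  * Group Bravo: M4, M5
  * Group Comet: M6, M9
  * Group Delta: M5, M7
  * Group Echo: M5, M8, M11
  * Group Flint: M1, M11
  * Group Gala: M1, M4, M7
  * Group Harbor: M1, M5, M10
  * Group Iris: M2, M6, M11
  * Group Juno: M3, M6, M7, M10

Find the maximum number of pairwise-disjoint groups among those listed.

Atlas, Bravo, Comet are pairwise disjoint (Atlas={M3,M10,M11}; Bravo={M4,M5}; Comet={M6,M9}).
Every remaining group overlaps one of these, and no 4 of the listed groups are pairwise disjoint, so 3 is the maximum.

3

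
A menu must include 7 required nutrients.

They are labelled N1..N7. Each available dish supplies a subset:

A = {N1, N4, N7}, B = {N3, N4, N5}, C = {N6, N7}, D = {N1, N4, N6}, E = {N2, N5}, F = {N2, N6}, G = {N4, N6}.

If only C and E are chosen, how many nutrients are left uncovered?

Union of C, E = {N2, N5, N6, N7}.
Not covered: N1, N3, N4 — 3 nutrients.

3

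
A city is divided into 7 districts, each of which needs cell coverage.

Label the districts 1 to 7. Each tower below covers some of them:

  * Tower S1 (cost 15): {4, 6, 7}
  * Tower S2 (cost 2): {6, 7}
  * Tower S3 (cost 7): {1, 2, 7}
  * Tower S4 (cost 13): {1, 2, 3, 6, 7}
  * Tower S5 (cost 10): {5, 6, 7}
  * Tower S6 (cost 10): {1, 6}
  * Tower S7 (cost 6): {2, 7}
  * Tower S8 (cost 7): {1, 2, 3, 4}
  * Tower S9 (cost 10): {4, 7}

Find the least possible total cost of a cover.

S5, S8 together cover every district (S5 ∪ S8 = {1, 2, 3, 4, 5, 6, 7}); total cost 10 + 7 = 17.
The greedy pick S2, S8, S5 costs 19; no covering selection beats 17.

17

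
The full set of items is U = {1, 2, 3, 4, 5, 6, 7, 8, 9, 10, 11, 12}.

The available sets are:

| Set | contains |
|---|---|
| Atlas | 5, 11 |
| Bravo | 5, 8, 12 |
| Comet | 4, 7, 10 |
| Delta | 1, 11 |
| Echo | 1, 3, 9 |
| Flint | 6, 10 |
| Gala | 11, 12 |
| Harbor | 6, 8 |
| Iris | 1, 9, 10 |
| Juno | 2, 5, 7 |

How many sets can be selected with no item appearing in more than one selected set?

Atlas, Comet, Echo, Harbor are pairwise disjoint (Atlas={5,11}; Comet={4,7,10}; Echo={1,3,9}; Harbor={6,8}).
Every remaining set overlaps one of these, and no 5 of the listed sets are pairwise disjoint, so 4 is the maximum.

4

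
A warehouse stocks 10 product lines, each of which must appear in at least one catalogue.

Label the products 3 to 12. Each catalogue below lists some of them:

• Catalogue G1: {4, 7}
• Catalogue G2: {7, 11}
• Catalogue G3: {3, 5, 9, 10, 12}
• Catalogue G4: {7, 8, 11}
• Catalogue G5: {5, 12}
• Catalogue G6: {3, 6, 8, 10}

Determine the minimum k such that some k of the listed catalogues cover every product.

Take {G1, G2, G3, G6}. Their union is {3, 4, 5, 6, 7, 8, 9, 10, 11, 12}, which is all 10 products.
No 3 of the 6 catalogues cover everything (all 20 combinations miss at least one product), so 4 is optimal.

4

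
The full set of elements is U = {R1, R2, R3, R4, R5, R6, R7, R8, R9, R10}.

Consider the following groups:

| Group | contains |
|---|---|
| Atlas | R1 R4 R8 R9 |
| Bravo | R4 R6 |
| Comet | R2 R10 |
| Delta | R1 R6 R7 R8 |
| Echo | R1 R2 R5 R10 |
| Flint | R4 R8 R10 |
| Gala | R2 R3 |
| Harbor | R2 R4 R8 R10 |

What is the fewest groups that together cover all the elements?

Take {Atlas, Delta, Echo, Gala}. Their union is {R1, R2, R3, R4, R5, R6, R7, R8, R9, R10}, which is all 10 elements.
No 3 of the 8 groups cover everything (all 56 combinations miss at least one element), so 4 is optimal.

4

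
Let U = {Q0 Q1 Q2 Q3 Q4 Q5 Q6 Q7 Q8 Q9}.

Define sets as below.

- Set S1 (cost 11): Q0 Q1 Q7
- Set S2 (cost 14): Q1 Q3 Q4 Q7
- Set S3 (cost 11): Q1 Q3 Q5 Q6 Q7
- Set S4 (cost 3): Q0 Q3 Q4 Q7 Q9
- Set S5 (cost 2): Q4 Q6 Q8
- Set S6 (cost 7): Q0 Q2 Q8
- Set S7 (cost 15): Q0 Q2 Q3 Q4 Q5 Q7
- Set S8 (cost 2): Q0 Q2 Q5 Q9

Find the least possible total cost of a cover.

S3, S5, S8 together cover every element (S3 ∪ S5 ∪ S8 = {Q0, Q1, Q2, Q3, Q4, Q5, Q6, Q7, Q8, Q9}); total cost 11 + 2 + 2 = 15.
The greedy pick S8, S5, S4, S1 costs 18; no covering selection beats 15.

15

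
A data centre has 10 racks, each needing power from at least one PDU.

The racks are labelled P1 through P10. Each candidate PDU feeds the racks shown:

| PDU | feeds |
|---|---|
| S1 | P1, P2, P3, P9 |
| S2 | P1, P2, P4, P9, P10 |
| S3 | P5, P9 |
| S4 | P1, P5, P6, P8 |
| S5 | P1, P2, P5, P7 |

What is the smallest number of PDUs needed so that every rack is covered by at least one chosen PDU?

4

Take {S1, S2, S4, S5}. Their union is {P1, P2, P3, P4, P5, P6, P7, P8, P9, P10}, which is all 10 racks.
No 3 of the 5 PDUs cover everything (all 10 combinations miss at least one rack), so 4 is optimal.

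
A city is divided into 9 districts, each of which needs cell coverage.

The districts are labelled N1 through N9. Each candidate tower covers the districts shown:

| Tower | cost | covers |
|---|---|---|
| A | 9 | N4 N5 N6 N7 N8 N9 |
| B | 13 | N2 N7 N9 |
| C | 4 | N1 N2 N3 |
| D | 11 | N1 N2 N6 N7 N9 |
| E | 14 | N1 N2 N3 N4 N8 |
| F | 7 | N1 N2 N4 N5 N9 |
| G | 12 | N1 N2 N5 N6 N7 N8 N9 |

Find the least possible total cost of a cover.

A, C together cover every district (A ∪ C = {N1, N2, N3, N4, N5, N6, N7, N8, N9}); total cost 9 + 4 = 13.
No covering selection has total cost below 13.

13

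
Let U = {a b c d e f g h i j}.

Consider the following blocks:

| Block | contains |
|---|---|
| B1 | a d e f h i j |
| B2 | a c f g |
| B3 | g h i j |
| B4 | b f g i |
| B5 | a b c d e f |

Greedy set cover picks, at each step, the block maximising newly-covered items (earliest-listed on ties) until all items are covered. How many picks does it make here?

Greedy: pick B1 (covers 7 new) → pick B2 (covers 2 new) → pick B4 (covers 1 new). Total picks: 3.
(The true minimum cover uses only 2 blocks, so greedy is not optimal here.)

3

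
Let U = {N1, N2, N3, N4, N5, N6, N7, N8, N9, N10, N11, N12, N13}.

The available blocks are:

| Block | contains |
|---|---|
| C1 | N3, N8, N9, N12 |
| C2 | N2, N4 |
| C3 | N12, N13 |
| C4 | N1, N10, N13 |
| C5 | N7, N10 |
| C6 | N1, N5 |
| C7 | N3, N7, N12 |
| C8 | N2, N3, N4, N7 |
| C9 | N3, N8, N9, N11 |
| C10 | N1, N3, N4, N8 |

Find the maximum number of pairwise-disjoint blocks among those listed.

5

C2, C3, C5, C6, C9 are pairwise disjoint (C2={N2,N4}; C3={N12,N13}; C5={N7,N10}; C6={N1,N5}; C9={N3,N8,N9,N11}).
Every remaining block overlaps one of these, and no 6 of the listed blocks are pairwise disjoint, so 5 is the maximum.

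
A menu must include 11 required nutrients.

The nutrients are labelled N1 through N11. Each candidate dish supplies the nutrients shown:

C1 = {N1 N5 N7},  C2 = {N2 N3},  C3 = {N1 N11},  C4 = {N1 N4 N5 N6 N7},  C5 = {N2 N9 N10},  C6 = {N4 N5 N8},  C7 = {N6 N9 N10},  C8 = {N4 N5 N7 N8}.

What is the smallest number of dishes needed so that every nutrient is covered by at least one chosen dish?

4

C2 and C3 and C7 and C8 together: C2 ∪ C3 ∪ C7 ∪ C8 = {N1, N2, N3, N4, N5, N6, N7, N8, N9, N10, N11} — every nutrient is covered.
Only C3 contains N11, so C3 is forced; the remaining 9 nutrients need at least 3 more dishes (each remaining dish adds at most 4) — so at least 4 dishes are needed, and 4 is optimal.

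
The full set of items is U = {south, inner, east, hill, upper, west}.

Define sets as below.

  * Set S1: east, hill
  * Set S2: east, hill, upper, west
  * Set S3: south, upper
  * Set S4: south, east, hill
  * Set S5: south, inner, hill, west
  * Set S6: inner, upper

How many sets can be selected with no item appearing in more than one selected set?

2

S4, S6 are pairwise disjoint (S4={south,east,hill}; S6={inner,upper}).
Every remaining set overlaps one of these, and no 3 of the listed sets are pairwise disjoint, so 2 is the maximum.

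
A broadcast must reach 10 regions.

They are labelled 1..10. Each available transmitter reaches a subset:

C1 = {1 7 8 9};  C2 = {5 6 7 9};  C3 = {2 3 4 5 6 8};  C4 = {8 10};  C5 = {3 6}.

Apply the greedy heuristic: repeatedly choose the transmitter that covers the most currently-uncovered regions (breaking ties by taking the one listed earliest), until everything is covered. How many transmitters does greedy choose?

3

Greedy: pick C3 (covers 6 new) → pick C1 (covers 3 new) → pick C4 (covers 1 new). Total picks: 3.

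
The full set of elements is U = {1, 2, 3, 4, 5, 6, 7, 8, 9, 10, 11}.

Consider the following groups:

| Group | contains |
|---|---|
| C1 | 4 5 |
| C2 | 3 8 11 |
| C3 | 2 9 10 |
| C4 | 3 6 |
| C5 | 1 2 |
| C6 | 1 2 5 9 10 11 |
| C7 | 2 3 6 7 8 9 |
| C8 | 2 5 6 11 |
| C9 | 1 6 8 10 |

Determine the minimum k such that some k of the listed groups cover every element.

3

Take {C1, C6, C7}. Their union is {1, 2, 3, 4, 5, 6, 7, 8, 9, 10, 11}, which is all 11 elements.
Only C1 contains 4, so C1 is forced; the remaining 9 elements need at least 2 more groups (each remaining group adds at most 6) — so at least 3 groups are needed, and 3 is optimal.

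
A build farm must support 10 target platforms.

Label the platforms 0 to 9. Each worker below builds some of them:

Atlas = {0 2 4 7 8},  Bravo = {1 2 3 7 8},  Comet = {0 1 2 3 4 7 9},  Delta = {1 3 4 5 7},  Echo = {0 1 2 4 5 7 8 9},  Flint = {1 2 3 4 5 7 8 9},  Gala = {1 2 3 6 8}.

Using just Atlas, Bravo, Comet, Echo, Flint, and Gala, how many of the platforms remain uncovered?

Union of Atlas, Bravo, Comet, Echo, Flint, Gala = {0, 1, 2, 3, 4, 5, 6, 7, 8, 9} — that's every platform, so 0 are uncovered.

0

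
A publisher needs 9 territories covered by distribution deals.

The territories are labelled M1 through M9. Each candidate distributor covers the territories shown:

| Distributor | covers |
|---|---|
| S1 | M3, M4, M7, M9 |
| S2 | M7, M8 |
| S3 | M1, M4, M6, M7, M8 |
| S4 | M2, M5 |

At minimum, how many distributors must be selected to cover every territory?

S1 and S3 and S4 together: S1 ∪ S3 ∪ S4 = {M1, M2, M3, M4, M5, M6, M7, M8, M9} — every territory is covered.
Only S3 contains M1, so S3 is forced; the remaining 4 territories need at least 2 more distributors (each remaining distributor adds at most 2) — so at least 3 distributors are needed, and 3 is optimal.

3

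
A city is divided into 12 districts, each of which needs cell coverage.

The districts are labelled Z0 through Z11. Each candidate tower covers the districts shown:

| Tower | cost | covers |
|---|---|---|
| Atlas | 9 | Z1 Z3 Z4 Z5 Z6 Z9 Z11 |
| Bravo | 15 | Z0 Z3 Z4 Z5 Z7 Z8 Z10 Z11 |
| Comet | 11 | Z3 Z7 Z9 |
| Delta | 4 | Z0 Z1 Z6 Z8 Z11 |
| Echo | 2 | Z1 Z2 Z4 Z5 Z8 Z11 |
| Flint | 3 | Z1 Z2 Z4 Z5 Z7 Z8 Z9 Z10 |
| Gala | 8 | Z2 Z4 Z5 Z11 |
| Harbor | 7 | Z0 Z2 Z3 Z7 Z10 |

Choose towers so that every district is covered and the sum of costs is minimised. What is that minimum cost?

14

Delta, Flint, Harbor together cover every district (Delta ∪ Flint ∪ Harbor = {Z0, Z1, Z2, Z3, Z4, Z5, Z6, Z7, Z8, Z9, Z10, Z11}); total cost 4 + 3 + 7 = 14.
The greedy pick Echo, Flint, Delta, Harbor costs 16; no covering selection beats 14.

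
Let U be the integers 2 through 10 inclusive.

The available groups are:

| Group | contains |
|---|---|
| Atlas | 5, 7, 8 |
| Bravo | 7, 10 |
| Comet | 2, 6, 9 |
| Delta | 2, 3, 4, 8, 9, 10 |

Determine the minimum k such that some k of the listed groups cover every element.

3

Atlas, Comet, and Delta cover everything between them: the union {2, 3, 4, 5, 6, 7, 8, 9, 10} is all of U.
Only Delta contains 3, so Delta is forced; the remaining 3 elements need at least 2 more groups (each remaining group adds at most 2) — so at least 3 groups are needed, and 3 is optimal.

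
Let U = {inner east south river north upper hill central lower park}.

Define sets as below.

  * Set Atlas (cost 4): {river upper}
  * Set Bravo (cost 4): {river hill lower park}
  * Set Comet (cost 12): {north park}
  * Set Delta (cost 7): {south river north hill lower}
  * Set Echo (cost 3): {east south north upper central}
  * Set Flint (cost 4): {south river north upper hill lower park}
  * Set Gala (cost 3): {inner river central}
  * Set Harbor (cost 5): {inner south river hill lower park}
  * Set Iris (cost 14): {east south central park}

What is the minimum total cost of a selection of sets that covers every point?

8

Echo, Harbor together cover every point (Echo ∪ Harbor = {inner, east, south, river, north, upper, hill, central, lower, park}); total cost 3 + 5 = 8.
The greedy pick Flint, Echo, Gala costs 10; no covering selection beats 8.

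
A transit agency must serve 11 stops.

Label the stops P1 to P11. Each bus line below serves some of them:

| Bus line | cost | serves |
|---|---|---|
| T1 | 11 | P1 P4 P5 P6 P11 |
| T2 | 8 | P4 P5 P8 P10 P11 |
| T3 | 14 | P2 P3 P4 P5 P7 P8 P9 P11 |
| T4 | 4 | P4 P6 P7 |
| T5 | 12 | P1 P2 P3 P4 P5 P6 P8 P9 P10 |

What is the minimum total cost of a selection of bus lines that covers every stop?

24

T2, T4, T5 together cover every stop (T2 ∪ T4 ∪ T5 = {P1, P2, P3, P4, P5, P6, P7, P8, P9, P10, P11}); total cost 8 + 4 + 12 = 24.
No covering selection has total cost below 24.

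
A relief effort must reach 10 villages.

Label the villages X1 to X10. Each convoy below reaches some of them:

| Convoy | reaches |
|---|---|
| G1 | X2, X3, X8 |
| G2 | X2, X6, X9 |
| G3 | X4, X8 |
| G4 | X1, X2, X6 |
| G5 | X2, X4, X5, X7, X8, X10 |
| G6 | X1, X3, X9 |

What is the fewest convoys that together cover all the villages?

G4 and G5 and G6 together: G4 ∪ G5 ∪ G6 = {X1, X2, X3, X4, X5, X6, X7, X8, X9, X10} — every village is covered.
Only G5 contains X5, so G5 is forced; the remaining 4 villages need at least 2 more convoys (each remaining convoy adds at most 3) — so at least 3 convoys are needed, and 3 is optimal.

3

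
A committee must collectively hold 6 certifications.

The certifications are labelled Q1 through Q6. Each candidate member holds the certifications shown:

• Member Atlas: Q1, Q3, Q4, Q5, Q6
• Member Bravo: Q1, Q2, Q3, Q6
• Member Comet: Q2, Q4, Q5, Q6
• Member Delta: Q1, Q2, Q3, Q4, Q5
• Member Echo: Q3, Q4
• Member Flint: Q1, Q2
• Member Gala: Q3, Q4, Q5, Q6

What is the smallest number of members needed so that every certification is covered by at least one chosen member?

Bravo and Gala together: Bravo ∪ Gala = {Q1, Q2, Q3, Q4, Q5, Q6} — every certification is covered.
No single member has all 6 certifications (the largest, Atlas, has 5), so 2 is optimal.

2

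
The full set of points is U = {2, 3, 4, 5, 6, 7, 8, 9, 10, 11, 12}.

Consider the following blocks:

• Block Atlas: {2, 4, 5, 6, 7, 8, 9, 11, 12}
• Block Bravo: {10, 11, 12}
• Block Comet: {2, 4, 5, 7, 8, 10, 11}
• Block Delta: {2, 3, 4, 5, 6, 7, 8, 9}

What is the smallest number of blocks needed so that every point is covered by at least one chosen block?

Take {Bravo, Delta}. Their union is {2, 3, 4, 5, 6, 7, 8, 9, 10, 11, 12}, which is all 11 points.
No single block has all 11 points (the largest, Atlas, has 9), so 2 is optimal.

2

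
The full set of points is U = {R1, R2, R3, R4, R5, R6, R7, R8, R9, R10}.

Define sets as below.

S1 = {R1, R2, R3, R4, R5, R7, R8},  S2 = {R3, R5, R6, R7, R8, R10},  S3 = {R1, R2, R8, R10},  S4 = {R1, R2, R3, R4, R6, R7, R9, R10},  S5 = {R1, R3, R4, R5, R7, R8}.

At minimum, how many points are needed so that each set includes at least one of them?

H = {R1, R5} meets every set (each contains at least one member of H), and |H| = 2.
No single point lies in every set, so at least 2 are needed and 2 is optimal.

2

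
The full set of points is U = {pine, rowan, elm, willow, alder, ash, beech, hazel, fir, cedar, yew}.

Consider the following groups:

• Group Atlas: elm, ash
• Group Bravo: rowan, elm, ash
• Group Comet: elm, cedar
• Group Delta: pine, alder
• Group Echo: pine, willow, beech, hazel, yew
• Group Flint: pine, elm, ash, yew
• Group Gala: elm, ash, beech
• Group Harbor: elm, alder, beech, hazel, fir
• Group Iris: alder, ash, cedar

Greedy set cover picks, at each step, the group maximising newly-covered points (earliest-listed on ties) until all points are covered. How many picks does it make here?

Greedy: pick Echo (covers 5 new) → pick Bravo (covers 3 new) → pick Harbor (covers 2 new) → pick Comet (covers 1 new). Total picks: 4.

4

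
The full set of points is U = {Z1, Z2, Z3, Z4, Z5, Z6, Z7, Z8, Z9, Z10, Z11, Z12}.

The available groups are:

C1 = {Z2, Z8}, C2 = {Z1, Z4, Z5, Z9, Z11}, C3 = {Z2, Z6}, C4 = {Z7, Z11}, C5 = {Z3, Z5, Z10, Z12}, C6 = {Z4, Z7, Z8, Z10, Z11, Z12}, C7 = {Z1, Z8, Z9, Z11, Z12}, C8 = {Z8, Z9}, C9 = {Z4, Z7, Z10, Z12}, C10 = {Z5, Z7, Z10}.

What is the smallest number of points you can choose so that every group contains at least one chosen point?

4

The 4 points {Z2, Z9, Z10, Z11} hit every group.
The groups C3, C4, C5, C8 are pairwise disjoint, so any hitting set needs a separate point for each — at least 4. Hence 4 is optimal.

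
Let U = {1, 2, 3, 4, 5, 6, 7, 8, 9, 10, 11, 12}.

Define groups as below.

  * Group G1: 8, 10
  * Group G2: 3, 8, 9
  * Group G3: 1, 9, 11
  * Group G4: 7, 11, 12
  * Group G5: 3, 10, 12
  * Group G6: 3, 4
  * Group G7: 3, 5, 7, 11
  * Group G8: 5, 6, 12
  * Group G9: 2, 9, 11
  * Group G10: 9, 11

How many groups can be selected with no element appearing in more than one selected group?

G1, G3, G6, G8 are pairwise disjoint (G1={8,10}; G3={1,9,11}; G6={3,4}; G8={5,6,12}).
Every remaining group overlaps one of these, and no 5 of the listed groups are pairwise disjoint, so 4 is the maximum.

4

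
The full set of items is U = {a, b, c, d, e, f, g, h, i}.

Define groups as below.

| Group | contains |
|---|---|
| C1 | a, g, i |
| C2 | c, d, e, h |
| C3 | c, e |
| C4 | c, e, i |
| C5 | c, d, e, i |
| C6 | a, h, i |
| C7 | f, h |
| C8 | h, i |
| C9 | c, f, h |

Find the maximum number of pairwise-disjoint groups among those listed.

C1, C3, C7 are pairwise disjoint (C1={a,g,i}; C3={c,e}; C7={f,h}).
Every remaining group overlaps one of these, and no 4 of the listed groups are pairwise disjoint, so 3 is the maximum.

3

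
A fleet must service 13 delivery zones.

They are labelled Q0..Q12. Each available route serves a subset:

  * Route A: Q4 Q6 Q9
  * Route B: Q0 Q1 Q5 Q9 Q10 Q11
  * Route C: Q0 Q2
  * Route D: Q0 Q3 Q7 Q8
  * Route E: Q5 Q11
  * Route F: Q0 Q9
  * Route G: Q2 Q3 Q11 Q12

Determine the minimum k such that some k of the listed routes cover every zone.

4

Take {A, B, D, G}. Their union is {Q0, Q1, Q2, Q3, Q4, Q5, Q6, Q7, Q8, Q9, Q10, Q11, Q12}, which is all 13 zones.
Only B contains Q1, so B is forced; the remaining 7 zones need at least 3 more routes (each remaining route adds at most 3) — so at least 4 routes are needed, and 4 is optimal.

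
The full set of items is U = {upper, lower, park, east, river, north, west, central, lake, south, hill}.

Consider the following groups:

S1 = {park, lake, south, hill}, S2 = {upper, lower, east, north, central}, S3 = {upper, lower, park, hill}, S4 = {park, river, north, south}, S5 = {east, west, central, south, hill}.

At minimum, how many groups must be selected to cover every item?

S1, S3, S4, and S5 cover everything between them: the union {upper, lower, park, east, river, north, west, central, lake, south, hill} is all of U.
No 3 of the 5 groups cover everything (all 10 combinations miss at least one item), so 4 is optimal.

4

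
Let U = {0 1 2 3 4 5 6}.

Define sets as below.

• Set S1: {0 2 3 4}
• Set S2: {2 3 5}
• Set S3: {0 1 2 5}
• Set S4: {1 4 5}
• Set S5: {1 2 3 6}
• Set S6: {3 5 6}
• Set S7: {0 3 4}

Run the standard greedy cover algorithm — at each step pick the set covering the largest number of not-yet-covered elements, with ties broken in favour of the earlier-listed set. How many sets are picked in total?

Greedy: pick S1 (covers 4 new) → pick S3 (covers 2 new) → pick S5 (covers 1 new). Total picks: 3.

3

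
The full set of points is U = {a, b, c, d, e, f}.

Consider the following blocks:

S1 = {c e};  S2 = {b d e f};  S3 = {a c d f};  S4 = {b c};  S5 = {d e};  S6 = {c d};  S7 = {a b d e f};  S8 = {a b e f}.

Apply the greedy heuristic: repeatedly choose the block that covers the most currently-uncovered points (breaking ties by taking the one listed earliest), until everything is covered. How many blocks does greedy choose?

Greedy: pick S7 (covers 5 new) → pick S1 (covers 1 new). Total picks: 2.

2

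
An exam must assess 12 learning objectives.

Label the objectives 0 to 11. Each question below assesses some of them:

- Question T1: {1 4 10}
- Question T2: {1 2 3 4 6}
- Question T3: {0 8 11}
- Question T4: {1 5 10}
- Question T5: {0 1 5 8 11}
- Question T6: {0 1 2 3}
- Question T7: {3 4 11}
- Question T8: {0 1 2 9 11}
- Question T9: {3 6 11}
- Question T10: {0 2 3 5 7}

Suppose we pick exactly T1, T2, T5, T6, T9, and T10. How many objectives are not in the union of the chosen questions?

Union of T1, T2, T5, T6, T9, T10 = {0, 1, 2, 3, 4, 5, 6, 7, 8, 10, 11}.
Not covered: 9 — 1 objective.

1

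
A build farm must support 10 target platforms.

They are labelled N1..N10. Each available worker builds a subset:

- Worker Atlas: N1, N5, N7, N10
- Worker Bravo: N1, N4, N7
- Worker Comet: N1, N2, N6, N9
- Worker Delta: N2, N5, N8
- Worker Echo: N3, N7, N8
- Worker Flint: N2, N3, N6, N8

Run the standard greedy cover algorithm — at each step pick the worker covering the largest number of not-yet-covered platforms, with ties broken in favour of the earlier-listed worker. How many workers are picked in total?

Greedy: pick Atlas (covers 4 new) → pick Flint (covers 4 new) → pick Bravo (covers 1 new) → pick Comet (covers 1 new). Total picks: 4.

4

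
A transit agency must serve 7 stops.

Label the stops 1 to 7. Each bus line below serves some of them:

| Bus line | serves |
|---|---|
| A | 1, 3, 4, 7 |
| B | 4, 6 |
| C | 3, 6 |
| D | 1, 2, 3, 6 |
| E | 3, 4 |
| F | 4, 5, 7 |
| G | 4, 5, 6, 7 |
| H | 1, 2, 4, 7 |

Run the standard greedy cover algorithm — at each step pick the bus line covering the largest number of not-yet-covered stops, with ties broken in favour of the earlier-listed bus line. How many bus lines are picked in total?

3

Greedy: pick A (covers 4 new) → pick D (covers 2 new) → pick F (covers 1 new). Total picks: 3.
(The true minimum cover uses only 2 bus lines, so greedy is not optimal here.)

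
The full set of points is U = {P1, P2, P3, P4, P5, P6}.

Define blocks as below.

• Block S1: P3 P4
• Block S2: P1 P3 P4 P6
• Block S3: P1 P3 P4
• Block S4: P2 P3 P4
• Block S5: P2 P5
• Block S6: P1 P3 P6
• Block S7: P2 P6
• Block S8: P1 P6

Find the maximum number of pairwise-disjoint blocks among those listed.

3

S1, S5, S8 are pairwise disjoint (S1={P3,P4}; S5={P2,P5}; S8={P1,P6}).
Every remaining block overlaps one of these, and no 4 of the listed blocks are pairwise disjoint, so 3 is the maximum.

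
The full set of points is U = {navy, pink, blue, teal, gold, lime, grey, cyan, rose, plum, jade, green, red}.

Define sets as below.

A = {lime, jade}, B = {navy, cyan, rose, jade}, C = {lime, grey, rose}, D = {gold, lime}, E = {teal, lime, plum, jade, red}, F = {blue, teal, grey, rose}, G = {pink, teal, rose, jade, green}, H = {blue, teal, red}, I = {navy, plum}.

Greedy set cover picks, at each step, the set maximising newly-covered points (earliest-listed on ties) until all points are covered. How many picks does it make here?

Greedy: pick E (covers 5 new) → pick B (covers 3 new) → pick F (covers 2 new) → pick G (covers 2 new) → pick D (covers 1 new). Total picks: 5.

5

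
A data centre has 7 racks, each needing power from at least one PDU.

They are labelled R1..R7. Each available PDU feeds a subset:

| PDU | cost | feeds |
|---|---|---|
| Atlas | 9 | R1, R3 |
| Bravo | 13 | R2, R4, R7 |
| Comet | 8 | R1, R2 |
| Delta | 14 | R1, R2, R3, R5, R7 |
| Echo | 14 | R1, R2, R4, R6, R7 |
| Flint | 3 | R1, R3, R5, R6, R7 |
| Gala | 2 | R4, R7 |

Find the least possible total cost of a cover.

Comet, Flint, Gala together cover every rack (Comet ∪ Flint ∪ Gala = {R1, R2, R3, R4, R5, R6, R7}); total cost 8 + 3 + 2 = 13.
No covering selection has total cost below 13.

13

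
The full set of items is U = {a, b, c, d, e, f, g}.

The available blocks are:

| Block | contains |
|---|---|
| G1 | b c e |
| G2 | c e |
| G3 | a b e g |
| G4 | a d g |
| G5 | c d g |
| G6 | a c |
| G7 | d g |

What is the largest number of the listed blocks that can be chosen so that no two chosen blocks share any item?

2

G1, G7 are pairwise disjoint (G1={b,c,e}; G7={d,g}).
Every remaining block overlaps one of these, and no 3 of the listed blocks are pairwise disjoint, so 2 is the maximum.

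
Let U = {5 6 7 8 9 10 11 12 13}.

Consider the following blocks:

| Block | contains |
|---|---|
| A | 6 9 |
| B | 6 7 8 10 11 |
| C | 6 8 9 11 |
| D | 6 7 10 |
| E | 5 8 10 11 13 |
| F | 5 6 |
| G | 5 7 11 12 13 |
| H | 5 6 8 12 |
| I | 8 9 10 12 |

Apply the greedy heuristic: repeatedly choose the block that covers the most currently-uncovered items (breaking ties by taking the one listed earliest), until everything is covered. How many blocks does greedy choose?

Greedy: pick B (covers 5 new) → pick G (covers 3 new) → pick A (covers 1 new). Total picks: 3.

3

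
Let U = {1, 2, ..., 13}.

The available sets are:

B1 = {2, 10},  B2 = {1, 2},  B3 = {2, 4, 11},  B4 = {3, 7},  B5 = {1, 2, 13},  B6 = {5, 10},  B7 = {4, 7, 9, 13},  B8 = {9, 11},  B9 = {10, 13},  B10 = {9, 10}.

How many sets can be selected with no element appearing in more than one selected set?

B2, B4, B6, B8 are pairwise disjoint (B2={1,2}; B4={3,7}; B6={5,10}; B8={9,11}).
Every remaining set overlaps one of these, and no 5 of the listed sets are pairwise disjoint, so 4 is the maximum.

4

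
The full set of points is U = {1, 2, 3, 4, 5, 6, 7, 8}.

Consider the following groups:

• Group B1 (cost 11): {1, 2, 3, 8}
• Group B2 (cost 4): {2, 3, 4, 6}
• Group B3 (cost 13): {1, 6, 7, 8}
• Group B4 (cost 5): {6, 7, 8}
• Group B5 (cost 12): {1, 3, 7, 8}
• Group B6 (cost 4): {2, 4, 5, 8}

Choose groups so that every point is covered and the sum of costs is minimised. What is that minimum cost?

20

B2, B5, B6 together cover every point (B2 ∪ B5 ∪ B6 = {1, 2, 3, 4, 5, 6, 7, 8}); total cost 4 + 12 + 4 = 20.
The greedy pick B2, B6, B4, B1 costs 24; no covering selection beats 20.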